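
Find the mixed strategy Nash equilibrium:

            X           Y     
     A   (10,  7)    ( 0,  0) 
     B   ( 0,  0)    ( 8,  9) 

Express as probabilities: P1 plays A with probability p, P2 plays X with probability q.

p = 0.5625, q = 0.4444

Work:
Find probabilities that make opponent indifferent:
P2 chooses q to make P1 indifferent between A and B
P1 chooses p to make P2 indifferent between X and Y
Mixed NE: P1 plays (A: 0.5625, B: 0.4375), P2 plays (X: 0.4444, Y: 0.5556)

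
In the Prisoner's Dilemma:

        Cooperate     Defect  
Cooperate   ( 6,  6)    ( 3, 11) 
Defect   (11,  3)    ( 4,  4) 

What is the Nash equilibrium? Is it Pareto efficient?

(Defect, Defect) is NE; not Pareto efficient

Work:
Defect dominates Cooperate for both players:
If P2 cooperates: Defect (11) > Cooperate (6)
If P2 defects: Defect (4) > Cooperate (3)
NE: (Defect, Defect) with payoff (4, 4)
But (Cooperate, Cooperate) = (6, 6) Pareto dominates (4, 4)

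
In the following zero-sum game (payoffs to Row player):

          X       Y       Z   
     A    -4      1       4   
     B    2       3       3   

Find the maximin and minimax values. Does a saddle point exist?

Maximin = 2, Minimax = 2, Saddle: True

Work:
Row minimums: [-4, 2] → maximin = 2
Column maximums: [2, 3, 4] → minimax = 2
Saddle point exists! Game value = 2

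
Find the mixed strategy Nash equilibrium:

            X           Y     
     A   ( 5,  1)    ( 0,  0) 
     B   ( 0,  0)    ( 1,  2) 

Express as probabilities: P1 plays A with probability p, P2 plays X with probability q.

p = 0.6667, q = 0.1667

Work:
Find probabilities that make opponent indifferent:
P2 chooses q to make P1 indifferent between A and B
P1 chooses p to make P2 indifferent between X and Y
Mixed NE: P1 plays (A: 0.6667, B: 0.3333), P2 plays (X: 0.1667, Y: 0.8333)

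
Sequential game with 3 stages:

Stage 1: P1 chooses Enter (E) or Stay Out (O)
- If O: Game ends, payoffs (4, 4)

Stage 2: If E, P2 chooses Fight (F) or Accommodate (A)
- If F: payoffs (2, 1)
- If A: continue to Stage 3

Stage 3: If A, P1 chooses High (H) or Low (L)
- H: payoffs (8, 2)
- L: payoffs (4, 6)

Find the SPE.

SPE: (E, A, H); Outcome (8, 2)

Work:
Stage 3: P1 chooses H (8 vs 4)
Stage 2: P2: F->1, A->2 (anticipating H). Choose A
Stage 1: P1: O->4, E->8 (anticipating A, H). Choose E
SPE path: E -> A -> H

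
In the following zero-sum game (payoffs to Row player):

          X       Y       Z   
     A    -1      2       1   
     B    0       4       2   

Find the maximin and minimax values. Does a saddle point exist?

Maximin = 0, Minimax = 0, Saddle: True

Work:
Row minimums: [-1, 0] → maximin = 0
Column maximums: [0, 4, 2] → minimax = 0
Saddle point exists! Game value = 0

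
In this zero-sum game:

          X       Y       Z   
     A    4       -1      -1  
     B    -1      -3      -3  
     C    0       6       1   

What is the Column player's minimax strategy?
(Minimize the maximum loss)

Column should play Z, value = 1

Work:
Column player minimizes Row's maximum payoff:
Column X: max payoff to Row = 4
Column Y: max payoff to Row = 6
Column Z: max payoff to Row = 1
Minimum is 1, achieved by column Z.
Minimax strategy: Z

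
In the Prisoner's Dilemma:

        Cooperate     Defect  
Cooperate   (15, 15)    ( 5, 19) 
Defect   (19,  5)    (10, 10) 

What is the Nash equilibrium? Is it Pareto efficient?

(Defect, Defect) is NE; not Pareto efficient

Work:
Defect dominates Cooperate for both players:
If P2 cooperates: Defect (19) > Cooperate (15)
If P2 defects: Defect (10) > Cooperate (5)
NE: (Defect, Defect) with payoff (10, 10)
But (Cooperate, Cooperate) = (15, 15) Pareto dominates (10, 10)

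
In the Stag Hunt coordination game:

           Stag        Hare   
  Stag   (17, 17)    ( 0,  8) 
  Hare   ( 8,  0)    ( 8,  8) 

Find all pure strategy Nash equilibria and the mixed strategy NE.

Pure NE: (Stag, Stag) and (Hare, Hare); Mixed NE: p = 0.4706, q = 0.4706

Work:
Check pure NE:
(Stag, Stag): (17, 17) - no unilateral deviation beneficial
(Hare, Hare): (8, 8) - no unilateral deviation beneficial
Mixed NE: P1 plays Stag with p = 0.4706, P2 plays Stag with q = 0.4706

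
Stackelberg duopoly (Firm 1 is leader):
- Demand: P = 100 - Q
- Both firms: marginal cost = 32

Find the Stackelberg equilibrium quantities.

q₁* (leader) = 34.0, q₂* (follower) = 17.0

Work:
Follower's reaction: q₂ = (a - c - q₁)/2
Leader substitutes: π₁ = q₁·(a - q₁ - (a-c-q₁)/2 - c)
FOC: q₁* = (100 - 32)/2 = 34.00
Then: q₂* = (100 - 32 - 34.0)/2 = 17.00
Leader has first-mover advantage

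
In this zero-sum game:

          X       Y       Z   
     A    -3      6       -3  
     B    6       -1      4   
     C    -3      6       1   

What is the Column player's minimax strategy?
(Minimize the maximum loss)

Column should play Z, value = 4

Work:
Column player minimizes Row's maximum payoff:
Column X: max payoff to Row = 6
Column Y: max payoff to Row = 6
Column Z: max payoff to Row = 4
Minimum is 4, achieved by column Z.
Minimax strategy: Z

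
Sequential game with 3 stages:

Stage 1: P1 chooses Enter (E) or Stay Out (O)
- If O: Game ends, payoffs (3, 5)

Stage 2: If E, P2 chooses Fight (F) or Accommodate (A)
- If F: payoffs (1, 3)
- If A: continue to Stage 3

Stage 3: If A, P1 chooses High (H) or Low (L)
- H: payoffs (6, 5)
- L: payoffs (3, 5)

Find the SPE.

SPE: (E, A, H); Outcome (6, 5)

Work:
Stage 3: P1 chooses H (6 vs 3)
Stage 2: P2: F->3, A->5 (anticipating H). Choose A
Stage 1: P1: O->3, E->6 (anticipating A, H). Choose E
SPE path: E -> A -> H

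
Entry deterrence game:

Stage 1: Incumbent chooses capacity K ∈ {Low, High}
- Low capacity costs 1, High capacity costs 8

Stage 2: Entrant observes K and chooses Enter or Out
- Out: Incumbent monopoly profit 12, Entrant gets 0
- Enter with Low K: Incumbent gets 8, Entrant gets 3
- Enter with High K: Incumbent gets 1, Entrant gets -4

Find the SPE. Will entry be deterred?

SPE: (Low, Enter|Low, Out|High); Entry not deterred. Incumbent net profit = 7, Entrant gets 3

Work:
After Low K: Entrant enters (3 > 0)
After High K: Entrant stays out (-4 < 0)
Incumbent: Low → 8−1=7, High → 12−8=4
Incumbent chooses Low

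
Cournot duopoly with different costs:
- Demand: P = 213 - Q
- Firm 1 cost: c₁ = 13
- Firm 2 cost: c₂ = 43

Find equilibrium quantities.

q₁* = 76.67, q₂* = 46.67

Work:
Reaction: q₁ = (213 - 13 - q₂)/2
Reaction: q₂ = (213 - 43 - q₁)/2
Solve simultaneously:
q₁* = (213 - 2×13 + 43)/3 = 76.67
q₂* = (213 - 2×43 + 13)/3 = 46.67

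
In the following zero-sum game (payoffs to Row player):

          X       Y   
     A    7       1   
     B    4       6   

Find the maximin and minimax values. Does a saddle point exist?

Maximin = 4, Minimax = 6, Saddle: False

Work:
Row minimums: [1, 4] → maximin = 4
Column maximums: [7, 6] → minimax = 6
No saddle point (maximin ≠ minimax). Mixed strategy needed.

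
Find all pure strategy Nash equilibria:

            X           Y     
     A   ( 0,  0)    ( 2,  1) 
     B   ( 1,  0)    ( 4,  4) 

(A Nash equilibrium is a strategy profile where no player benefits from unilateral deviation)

Nash equilibrium: (B, Y)

Work:
Best responses:
  P1 vs X: payoffs [0, 1] → best response B (payoff 1)
  P1 vs Y: payoffs [2, 4] → best response B (payoff 4)
  P2 vs A: payoffs [0, 1] → best response Y (payoff 1)
  P2 vs B: payoffs [0, 4] → best response Y (payoff 4)
Mutual best responses: (B,Y) → Nash equilibria.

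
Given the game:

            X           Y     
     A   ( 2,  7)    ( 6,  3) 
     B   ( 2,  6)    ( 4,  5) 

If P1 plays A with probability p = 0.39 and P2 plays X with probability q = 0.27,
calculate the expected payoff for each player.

E[P1] = 4.0294, E[P2] = 4.8059

Work:
E[P1] = p·q·π₁(A,X) + p·(1-q)·π₁(A,Y) + (1-p)·q·π₁(B,X) + (1-p)·(1-q)·π₁(B,Y)
= 0.39·0.27·2 + 0.39·0.73·6 + 0.61·0.27·2 + 0.61·0.73·4
= 4.0294

E[P2] = 4.8059 (similar calculation)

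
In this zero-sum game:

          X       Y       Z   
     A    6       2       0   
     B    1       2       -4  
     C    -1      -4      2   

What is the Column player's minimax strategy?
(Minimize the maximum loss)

Column should play Y or Z (all achieve the minimum), value = 2

Work:
Column player minimizes Row's maximum payoff:
Column X: max payoff to Row = 6
Column Y: max payoff to Row = 2
Column Z: max payoff to Row = 2
Minimum is 2, achieved by columns Y, Z (tied).
Each of Y or Z is a minimax strategy.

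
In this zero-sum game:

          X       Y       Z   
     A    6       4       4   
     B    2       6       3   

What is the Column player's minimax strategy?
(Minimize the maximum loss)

Column should play Z, value = 4

Work:
Column player minimizes Row's maximum payoff:
Column X: max payoff to Row = 6
Column Y: max payoff to Row = 6
Column Z: max payoff to Row = 4
Minimum is 4, achieved by column Z.
Minimax strategy: Z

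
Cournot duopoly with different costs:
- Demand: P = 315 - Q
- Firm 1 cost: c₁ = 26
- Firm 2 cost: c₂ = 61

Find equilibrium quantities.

q₁* = 108.0, q₂* = 73.0

Work:
Reaction: q₁ = (315 - 26 - q₂)/2
Reaction: q₂ = (315 - 61 - q₁)/2
Solve simultaneously:
q₁* = (315 - 2×26 + 61)/3 = 108.0
q₂* = (315 - 2×61 + 26)/3 = 73.0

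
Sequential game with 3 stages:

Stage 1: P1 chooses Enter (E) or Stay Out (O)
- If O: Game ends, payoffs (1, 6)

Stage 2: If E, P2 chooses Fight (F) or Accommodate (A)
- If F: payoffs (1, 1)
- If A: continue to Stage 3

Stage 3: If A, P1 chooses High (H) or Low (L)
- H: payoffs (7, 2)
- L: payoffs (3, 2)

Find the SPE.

SPE: (E, A, H); Outcome (7, 2)

Work:
Stage 3: P1 chooses H (7 vs 3)
Stage 2: P2: F->1, A->2 (anticipating H). Choose A
Stage 1: P1: O->1, E->7 (anticipating A, H). Choose E
SPE path: E -> A -> H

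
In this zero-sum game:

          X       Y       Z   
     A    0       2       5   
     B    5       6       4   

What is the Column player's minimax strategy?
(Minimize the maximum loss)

Column should play X or Z (all achieve the minimum), value = 5

Work:
Column player minimizes Row's maximum payoff:
Column X: max payoff to Row = 5
Column Y: max payoff to Row = 6
Column Z: max payoff to Row = 5
Minimum is 5, achieved by columns X, Z (tied).
Each of X or Z is a minimax strategy.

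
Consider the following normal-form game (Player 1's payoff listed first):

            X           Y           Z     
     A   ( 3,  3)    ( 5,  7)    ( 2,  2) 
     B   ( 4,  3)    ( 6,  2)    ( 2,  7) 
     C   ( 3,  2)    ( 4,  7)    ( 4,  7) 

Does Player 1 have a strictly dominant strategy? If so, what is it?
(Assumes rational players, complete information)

No strictly dominant strategy exists for Player 1

Work:
A strategy strictly dominates another if it gives a strictly higher payoff against every opponent action. Compare each pair of P1's strategies column-by-column:
  A vs B: [3 vs 4, 5 vs 6, 2 vs 2] → A does not strictly dominate B (column X: 3 ≤ 4)
  A vs C: [3 vs 3, 5 vs 4, 2 vs 4] → A does not strictly dominate C (column X: 3 ≤ 3)
  B vs A: [4 vs 3, 6 vs 5, 2 vs 2] → B does not strictly dominate A (column Z: 2 ≤ 2)
  B vs C: [4 vs 3, 6 vs 4, 2 vs 4] → B does not strictly dominate C (column Z: 2 ≤ 4)
  C vs A: [3 vs 3, 4 vs 5, 4 vs 2] → C does not strictly dominate A (column X: 3 ≤ 3)
  C vs B: [3 vs 4, 4 vs 6, 4 vs 2] → C does not strictly dominate B (column X: 3 ≤ 4)
No single strategy strictly dominates all others → no strictly dominant strategy.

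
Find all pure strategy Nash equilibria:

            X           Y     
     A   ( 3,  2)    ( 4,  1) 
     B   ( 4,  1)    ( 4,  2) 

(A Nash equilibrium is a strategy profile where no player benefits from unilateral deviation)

Nash equilibrium: (B, Y)

Work:
Best responses:
  P1 vs X: payoffs [3, 4] → best response B (payoff 4)
  P1 vs Y: payoffs [4, 4] → best response A/B (payoff 4)
  P2 vs A: payoffs [2, 1] → best response X (payoff 2)
  P2 vs B: payoffs [1, 2] → best response Y (payoff 2)
Mutual best responses: (B,Y) → Nash equilibria.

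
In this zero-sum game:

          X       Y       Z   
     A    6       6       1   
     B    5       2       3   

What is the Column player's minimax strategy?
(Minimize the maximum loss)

Column should play Z, value = 3

Work:
Column player minimizes Row's maximum payoff:
Column X: max payoff to Row = 6
Column Y: max payoff to Row = 6
Column Z: max payoff to Row = 3
Minimum is 3, achieved by column Z.
Minimax strategy: Z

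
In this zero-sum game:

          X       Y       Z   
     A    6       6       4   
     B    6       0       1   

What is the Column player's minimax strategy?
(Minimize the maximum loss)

Column should play Z, value = 4

Work:
Column player minimizes Row's maximum payoff:
Column X: max payoff to Row = 6
Column Y: max payoff to Row = 6
Column Z: max payoff to Row = 4
Minimum is 4, achieved by column Z.
Minimax strategy: Z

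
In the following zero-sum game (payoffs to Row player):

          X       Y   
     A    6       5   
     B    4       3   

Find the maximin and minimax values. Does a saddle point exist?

Maximin = 5, Minimax = 5, Saddle: True

Work:
Row minimums: [5, 3] → maximin = 5
Column maximums: [6, 5] → minimax = 5
Saddle point exists! Game value = 5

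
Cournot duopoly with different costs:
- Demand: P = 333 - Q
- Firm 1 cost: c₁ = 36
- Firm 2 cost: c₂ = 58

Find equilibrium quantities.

q₁* = 106.33, q₂* = 84.33

Work:
Reaction: q₁ = (333 - 36 - q₂)/2
Reaction: q₂ = (333 - 58 - q₁)/2
Solve simultaneously:
q₁* = (333 - 2×36 + 58)/3 = 106.33
q₂* = (333 - 2×58 + 36)/3 = 84.33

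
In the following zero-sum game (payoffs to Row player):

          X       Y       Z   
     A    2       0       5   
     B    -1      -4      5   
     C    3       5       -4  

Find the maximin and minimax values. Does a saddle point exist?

Maximin = 0, Minimax = 3, Saddle: False

Work:
Row minimums: [0, -4, -4] → maximin = 0
Column maximums: [3, 5, 5] → minimax = 3
No saddle point (maximin ≠ minimax). Mixed strategy needed.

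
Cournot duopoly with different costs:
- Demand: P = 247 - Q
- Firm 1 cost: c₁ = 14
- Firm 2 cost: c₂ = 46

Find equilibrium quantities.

q₁* = 88.33, q₂* = 56.33

Work:
Reaction: q₁ = (247 - 14 - q₂)/2
Reaction: q₂ = (247 - 46 - q₁)/2
Solve simultaneously:
q₁* = (247 - 2×14 + 46)/3 = 88.33
q₂* = (247 - 2×46 + 14)/3 = 56.33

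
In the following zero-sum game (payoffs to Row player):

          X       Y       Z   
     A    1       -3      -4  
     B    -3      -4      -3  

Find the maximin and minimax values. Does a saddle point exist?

Maximin = -4, Minimax = -3, Saddle: False

Work:
Row minimums: [-4, -4] → maximin = -4
Column maximums: [1, -3, -3] → minimax = -3
No saddle point (maximin ≠ minimax). Mixed strategy needed.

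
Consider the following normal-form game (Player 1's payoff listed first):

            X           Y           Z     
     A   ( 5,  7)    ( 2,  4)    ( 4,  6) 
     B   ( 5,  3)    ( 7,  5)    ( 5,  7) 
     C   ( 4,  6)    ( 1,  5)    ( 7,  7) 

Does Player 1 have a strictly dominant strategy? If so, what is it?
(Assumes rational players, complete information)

No strictly dominant strategy exists for Player 1

Work:
A strategy strictly dominates another if it gives a strictly higher payoff against every opponent action. Compare each pair of P1's strategies column-by-column:
  A vs B: [5 vs 5, 2 vs 7, 4 vs 5] → A does not strictly dominate B (column X: 5 ≤ 5)
  A vs C: [5 vs 4, 2 vs 1, 4 vs 7] → A does not strictly dominate C (column Z: 4 ≤ 7)
  B vs A: [5 vs 5, 7 vs 2, 5 vs 4] → B does not strictly dominate A (column X: 5 ≤ 5)
  B vs C: [5 vs 4, 7 vs 1, 5 vs 7] → B does not strictly dominate C (column Z: 5 ≤ 7)
  C vs A: [4 vs 5, 1 vs 2, 7 vs 4] → C does not strictly dominate A (column X: 4 ≤ 5)
  C vs B: [4 vs 5, 1 vs 7, 7 vs 5] → C does not strictly dominate B (column X: 4 ≤ 5)
No single strategy strictly dominates all others → no strictly dominant strategy.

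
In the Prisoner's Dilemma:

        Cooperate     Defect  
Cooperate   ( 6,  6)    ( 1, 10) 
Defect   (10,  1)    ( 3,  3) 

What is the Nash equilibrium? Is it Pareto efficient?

(Defect, Defect) is NE; not Pareto efficient

Work:
Defect dominates Cooperate for both players:
If P2 cooperates: Defect (10) > Cooperate (6)
If P2 defects: Defect (3) > Cooperate (1)
NE: (Defect, Defect) with payoff (3, 3)
But (Cooperate, Cooperate) = (6, 6) Pareto dominates (3, 3)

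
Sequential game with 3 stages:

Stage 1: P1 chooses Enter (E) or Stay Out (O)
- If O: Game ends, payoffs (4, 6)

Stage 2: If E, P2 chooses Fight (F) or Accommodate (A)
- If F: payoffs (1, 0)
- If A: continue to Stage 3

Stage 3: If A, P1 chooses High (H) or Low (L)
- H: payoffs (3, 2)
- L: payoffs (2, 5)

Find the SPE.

SPE: (O, A, H); Outcome (4, 6)

Work:
Stage 3: P1 chooses H (3 vs 2)
Stage 2: P2: F->0, A->2 (anticipating H). Choose A
Stage 1: P1: O->4, E->3 (anticipating A, H). Choose O
SPE path: O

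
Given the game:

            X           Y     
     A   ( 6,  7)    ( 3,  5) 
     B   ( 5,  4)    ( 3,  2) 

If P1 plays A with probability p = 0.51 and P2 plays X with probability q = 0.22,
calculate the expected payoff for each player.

E[P1] = 3.5522, E[P2] = 3.97

Work:
E[P1] = p·q·π₁(A,X) + p·(1-q)·π₁(A,Y) + (1-p)·q·π₁(B,X) + (1-p)·(1-q)·π₁(B,Y)
= 0.51·0.22·6 + 0.51·0.78·3 + 0.49·0.22·5 + 0.49·0.78·3
= 3.5522

E[P2] = 3.97 (similar calculation)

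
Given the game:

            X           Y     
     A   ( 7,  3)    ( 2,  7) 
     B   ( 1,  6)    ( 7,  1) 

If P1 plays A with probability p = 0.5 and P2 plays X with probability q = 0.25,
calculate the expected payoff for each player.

E[P1] = 4.375, E[P2] = 4.125

Work:
E[P1] = p·q·π₁(A,X) + p·(1-q)·π₁(A,Y) + (1-p)·q·π₁(B,X) + (1-p)·(1-q)·π₁(B,Y)
= 0.5·0.25·7 + 0.5·0.75·2 + 0.5·0.25·1 + 0.5·0.75·7
= 4.375

E[P2] = 4.125 (similar calculation)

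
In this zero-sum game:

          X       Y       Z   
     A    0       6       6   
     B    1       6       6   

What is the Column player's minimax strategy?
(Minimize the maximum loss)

Column should play X, value = 1

Work:
Column player minimizes Row's maximum payoff:
Column X: max payoff to Row = 1
Column Y: max payoff to Row = 6
Column Z: max payoff to Row = 6
Minimum is 1, achieved by column X.
Minimax strategy: X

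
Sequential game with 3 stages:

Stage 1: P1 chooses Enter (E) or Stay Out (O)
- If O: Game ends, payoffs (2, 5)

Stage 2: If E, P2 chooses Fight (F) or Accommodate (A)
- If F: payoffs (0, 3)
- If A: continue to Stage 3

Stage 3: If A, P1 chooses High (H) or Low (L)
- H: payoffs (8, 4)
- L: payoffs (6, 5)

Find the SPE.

SPE: (E, A, H); Outcome (8, 4)

Work:
Stage 3: P1 chooses H (8 vs 6)
Stage 2: P2: F->3, A->4 (anticipating H). Choose A
Stage 1: P1: O->2, E->8 (anticipating A, H). Choose E
SPE path: E -> A -> H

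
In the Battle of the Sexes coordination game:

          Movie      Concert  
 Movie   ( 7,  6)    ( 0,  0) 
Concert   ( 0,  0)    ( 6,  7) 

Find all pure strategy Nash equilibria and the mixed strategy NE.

Pure NE: (Movie, Movie) and (Concert, Concert); Mixed NE: p = 0.5385, q = 0.4615

Work:
Check pure NE:
(Movie, Movie): (7, 6) - no unilateral deviation beneficial
(Concert, Concert): (6, 7) - no unilateral deviation beneficial
Mixed NE: P1 plays Movie with p = 0.5385, P2 plays Movie with q = 0.4615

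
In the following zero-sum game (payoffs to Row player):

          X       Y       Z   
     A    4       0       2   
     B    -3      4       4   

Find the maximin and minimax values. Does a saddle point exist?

Maximin = 0, Minimax = 4, Saddle: False

Work:
Row minimums: [0, -3] → maximin = 0
Column maximums: [4, 4, 4] → minimax = 4
No saddle point (maximin ≠ minimax). Mixed strategy needed.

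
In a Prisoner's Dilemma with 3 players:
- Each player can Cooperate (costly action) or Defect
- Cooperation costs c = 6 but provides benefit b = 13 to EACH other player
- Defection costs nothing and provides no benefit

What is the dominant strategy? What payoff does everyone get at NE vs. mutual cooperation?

Dominant: Defect; NE payoff = 0; Coop payoff = 20

Work:
Defect dominates (saves cost c = 6, benefit to others is external)
NE: All defect → everyone gets 0
If all cooperate: each receives (2)×13 - 6 = 20
Social dilemma: 20 > 0 but NE gives 0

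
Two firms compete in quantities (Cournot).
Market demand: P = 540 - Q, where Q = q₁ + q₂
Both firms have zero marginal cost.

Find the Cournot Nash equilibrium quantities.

q₁* = q₂* = 180.0; P* = 180.0

Work:
Profit: π_i = P·q_i = (a - q_i - q_j)·q_i
FOC: ∂π_i/∂q_i = a - 2q_i - q_j = 0
Reaction function: q_i = (540 - q_j)/2
Symmetry: q* = 540/3 = 180.0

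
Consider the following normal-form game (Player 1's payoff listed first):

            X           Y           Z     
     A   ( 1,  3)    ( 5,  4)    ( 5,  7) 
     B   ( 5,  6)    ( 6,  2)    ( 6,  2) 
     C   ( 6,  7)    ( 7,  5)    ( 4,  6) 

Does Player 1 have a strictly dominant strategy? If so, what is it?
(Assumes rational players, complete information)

No strictly dominant strategy exists for Player 1

Work:
A strategy strictly dominates another if it gives a strictly higher payoff against every opponent action. Compare each pair of P1's strategies column-by-column:
  A vs B: [1 vs 5, 5 vs 6, 5 vs 6] → A does not strictly dominate B (column X: 1 ≤ 5)
  A vs C: [1 vs 6, 5 vs 7, 5 vs 4] → A does not strictly dominate C (column X: 1 ≤ 6)
  B vs A: [5 vs 1, 6 vs 5, 6 vs 5] → B strictly dominates A
  B vs C: [5 vs 6, 6 vs 7, 6 vs 4] → B does not strictly dominate C (column X: 5 ≤ 6)
  C vs A: [6 vs 1, 7 vs 5, 4 vs 5] → C does not strictly dominate A (column Z: 4 ≤ 5)
  C vs B: [6 vs 5, 7 vs 6, 4 vs 6] → C does not strictly dominate B (column Z: 4 ≤ 6)
No single strategy strictly dominates all others → no strictly dominant strategy.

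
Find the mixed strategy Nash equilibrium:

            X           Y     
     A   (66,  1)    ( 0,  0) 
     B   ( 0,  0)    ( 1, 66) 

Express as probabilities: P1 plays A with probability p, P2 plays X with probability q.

p = 0.9851, q = 0.0149

Work:
Find probabilities that make opponent indifferent:
P2 chooses q to make P1 indifferent between A and B
P1 chooses p to make P2 indifferent between X and Y
Mixed NE: P1 plays (A: 0.9851, B: 0.0149), P2 plays (X: 0.0149, Y: 0.9851)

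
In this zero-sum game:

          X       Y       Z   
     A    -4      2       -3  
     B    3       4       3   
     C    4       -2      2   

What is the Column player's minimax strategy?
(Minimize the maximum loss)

Column should play Z, value = 3

Work:
Column player minimizes Row's maximum payoff:
Column X: max payoff to Row = 4
Column Y: max payoff to Row = 4
Column Z: max payoff to Row = 3
Minimum is 3, achieved by column Z.
Minimax strategy: Z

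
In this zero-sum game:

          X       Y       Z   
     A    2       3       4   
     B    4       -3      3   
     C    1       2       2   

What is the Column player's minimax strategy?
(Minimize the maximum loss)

Column should play Y, value = 3

Work:
Column player minimizes Row's maximum payoff:
Column X: max payoff to Row = 4
Column Y: max payoff to Row = 3
Column Z: max payoff to Row = 4
Minimum is 3, achieved by column Y.
Minimax strategy: Y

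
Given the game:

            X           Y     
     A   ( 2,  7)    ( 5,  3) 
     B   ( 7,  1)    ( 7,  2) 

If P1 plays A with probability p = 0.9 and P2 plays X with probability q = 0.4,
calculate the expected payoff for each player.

E[P1] = 4.12, E[P2] = 4.3

Work:
E[P1] = p·q·π₁(A,X) + p·(1-q)·π₁(A,Y) + (1-p)·q·π₁(B,X) + (1-p)·(1-q)·π₁(B,Y)
= 0.9·0.4·2 + 0.9·0.6·5 + 0.1·0.4·7 + 0.1·0.6·7
= 4.12

E[P2] = 4.3 (similar calculation)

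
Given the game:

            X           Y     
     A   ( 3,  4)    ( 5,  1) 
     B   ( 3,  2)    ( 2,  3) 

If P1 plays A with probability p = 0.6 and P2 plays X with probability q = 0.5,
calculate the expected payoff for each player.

E[P1] = 3.4, E[P2] = 2.5

Work:
E[P1] = p·q·π₁(A,X) + p·(1-q)·π₁(A,Y) + (1-p)·q·π₁(B,X) + (1-p)·(1-q)·π₁(B,Y)
= 0.6·0.5·3 + 0.6·0.5·5 + 0.4·0.5·3 + 0.4·0.5·2
= 3.4

E[P2] = 2.5 (similar calculation)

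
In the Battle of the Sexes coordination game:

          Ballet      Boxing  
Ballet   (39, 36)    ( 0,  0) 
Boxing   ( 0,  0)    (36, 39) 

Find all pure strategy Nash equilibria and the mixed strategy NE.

Pure NE: (Ballet, Ballet) and (Boxing, Boxing); Mixed NE: p = 0.52, q = 0.48

Work:
Check pure NE:
(Ballet, Ballet): (39, 36) - no unilateral deviation beneficial
(Boxing, Boxing): (36, 39) - no unilateral deviation beneficial
Mixed NE: P1 plays Ballet with p = 0.52, P2 plays Ballet with q = 0.48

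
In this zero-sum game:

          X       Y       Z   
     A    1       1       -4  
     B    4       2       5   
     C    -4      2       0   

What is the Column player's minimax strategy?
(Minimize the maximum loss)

Column should play Y, value = 2

Work:
Column player minimizes Row's maximum payoff:
Column X: max payoff to Row = 4
Column Y: max payoff to Row = 2
Column Z: max payoff to Row = 5
Minimum is 2, achieved by column Y.
Minimax strategy: Y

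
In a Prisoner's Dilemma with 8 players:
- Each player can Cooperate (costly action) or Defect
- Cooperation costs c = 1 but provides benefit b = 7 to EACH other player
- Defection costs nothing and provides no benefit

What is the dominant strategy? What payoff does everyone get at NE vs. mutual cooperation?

Dominant: Defect; NE payoff = 0; Coop payoff = 48

Work:
Defect dominates (saves cost c = 1, benefit to others is external)
NE: All defect → everyone gets 0
If all cooperate: each receives (7)×7 - 1 = 48
Social dilemma: 48 > 0 but NE gives 0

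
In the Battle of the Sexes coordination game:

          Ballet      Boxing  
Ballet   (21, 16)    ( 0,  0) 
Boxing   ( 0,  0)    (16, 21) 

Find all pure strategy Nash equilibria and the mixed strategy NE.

Pure NE: (Ballet, Ballet) and (Boxing, Boxing); Mixed NE: p = 0.5676, q = 0.4324

Work:
Check pure NE:
(Ballet, Ballet): (21, 16) - no unilateral deviation beneficial
(Boxing, Boxing): (16, 21) - no unilateral deviation beneficial
Mixed NE: P1 plays Ballet with p = 0.5676, P2 plays Ballet with q = 0.4324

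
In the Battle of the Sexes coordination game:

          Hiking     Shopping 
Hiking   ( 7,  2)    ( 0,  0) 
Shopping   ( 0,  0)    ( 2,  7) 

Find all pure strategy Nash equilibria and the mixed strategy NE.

Pure NE: (Hiking, Hiking) and (Shopping, Shopping); Mixed NE: p = 0.7778, q = 0.2222

Work:
Check pure NE:
(Hiking, Hiking): (7, 2) - no unilateral deviation beneficial
(Shopping, Shopping): (2, 7) - no unilateral deviation beneficial
Mixed NE: P1 plays Hiking with p = 0.7778, P2 plays Hiking with q = 0.2222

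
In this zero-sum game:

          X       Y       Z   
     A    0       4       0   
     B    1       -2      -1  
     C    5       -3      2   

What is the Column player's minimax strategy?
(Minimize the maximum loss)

Column should play Z, value = 2

Work:
Column player minimizes Row's maximum payoff:
Column X: max payoff to Row = 5
Column Y: max payoff to Row = 4
Column Z: max payoff to Row = 2
Minimum is 2, achieved by column Z.
Minimax strategy: Z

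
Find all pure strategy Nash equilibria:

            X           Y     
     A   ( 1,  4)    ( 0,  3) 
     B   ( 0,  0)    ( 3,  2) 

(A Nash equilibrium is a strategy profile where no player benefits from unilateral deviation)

Nash equilibrium: (A, X), (B, Y)

Work:
Best responses:
  P1 vs X: payoffs [1, 0] → best response A (payoff 1)
  P1 vs Y: payoffs [0, 3] → best response B (payoff 3)
  P2 vs A: payoffs [4, 3] → best response X (payoff 4)
  P2 vs B: payoffs [0, 2] → best response Y (payoff 2)
Mutual best responses: (A,X), (B,Y) → Nash equilibria.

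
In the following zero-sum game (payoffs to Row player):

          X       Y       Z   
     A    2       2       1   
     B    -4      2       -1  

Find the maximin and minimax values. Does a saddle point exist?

Maximin = 1, Minimax = 1, Saddle: True

Work:
Row minimums: [1, -4] → maximin = 1
Column maximums: [2, 2, 1] → minimax = 1
Saddle point exists! Game value = 1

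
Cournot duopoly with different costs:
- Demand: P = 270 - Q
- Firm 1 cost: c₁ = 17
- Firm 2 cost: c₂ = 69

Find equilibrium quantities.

q₁* = 101.67, q₂* = 49.67

Work:
Reaction: q₁ = (270 - 17 - q₂)/2
Reaction: q₂ = (270 - 69 - q₁)/2
Solve simultaneously:
q₁* = (270 - 2×17 + 69)/3 = 101.67
q₂* = (270 - 2×69 + 17)/3 = 49.67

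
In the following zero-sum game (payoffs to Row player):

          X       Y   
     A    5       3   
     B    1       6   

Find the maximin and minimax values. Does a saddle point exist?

Maximin = 3, Minimax = 5, Saddle: False

Work:
Row minimums: [3, 1] → maximin = 3
Column maximums: [5, 6] → minimax = 5
No saddle point (maximin ≠ minimax). Mixed strategy needed.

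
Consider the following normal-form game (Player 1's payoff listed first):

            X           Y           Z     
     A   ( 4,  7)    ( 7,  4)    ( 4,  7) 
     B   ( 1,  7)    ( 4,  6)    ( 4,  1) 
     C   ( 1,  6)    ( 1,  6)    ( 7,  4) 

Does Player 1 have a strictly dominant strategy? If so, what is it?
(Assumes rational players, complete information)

No strictly dominant strategy exists for Player 1

Work:
A strategy strictly dominates another if it gives a strictly higher payoff against every opponent action. Compare each pair of P1's strategies column-by-column:
  A vs B: [4 vs 1, 7 vs 4, 4 vs 4] → A does not strictly dominate B (column Z: 4 ≤ 4)
  A vs C: [4 vs 1, 7 vs 1, 4 vs 7] → A does not strictly dominate C (column Z: 4 ≤ 7)
  B vs A: [1 vs 4, 4 vs 7, 4 vs 4] → B does not strictly dominate A (column X: 1 ≤ 4)
  B vs C: [1 vs 1, 4 vs 1, 4 vs 7] → B does not strictly dominate C (column X: 1 ≤ 1)
  C vs A: [1 vs 4, 1 vs 7, 7 vs 4] → C does not strictly dominate A (column X: 1 ≤ 4)
  C vs B: [1 vs 1, 1 vs 4, 7 vs 4] → C does not strictly dominate B (column X: 1 ≤ 1)
No single strategy strictly dominates all others → no strictly dominant strategy.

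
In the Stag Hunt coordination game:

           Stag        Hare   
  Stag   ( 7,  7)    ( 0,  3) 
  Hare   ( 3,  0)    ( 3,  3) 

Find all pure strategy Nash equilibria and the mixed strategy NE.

Pure NE: (Stag, Stag) and (Hare, Hare); Mixed NE: p = 0.4286, q = 0.4286

Work:
Check pure NE:
(Stag, Stag): (7, 7) - no unilateral deviation beneficial
(Hare, Hare): (3, 3) - no unilateral deviation beneficial
Mixed NE: P1 plays Stag with p = 0.4286, P2 plays Stag with q = 0.4286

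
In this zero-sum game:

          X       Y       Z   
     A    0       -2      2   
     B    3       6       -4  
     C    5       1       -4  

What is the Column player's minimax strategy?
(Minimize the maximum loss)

Column should play Z, value = 2

Work:
Column player minimizes Row's maximum payoff:
Column X: max payoff to Row = 5
Column Y: max payoff to Row = 6
Column Z: max payoff to Row = 2
Minimum is 2, achieved by column Z.
Minimax strategy: Z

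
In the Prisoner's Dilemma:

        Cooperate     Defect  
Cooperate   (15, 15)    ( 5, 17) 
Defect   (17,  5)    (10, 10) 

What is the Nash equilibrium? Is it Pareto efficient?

(Defect, Defect) is NE; not Pareto efficient

Work:
Defect dominates Cooperate for both players:
If P2 cooperates: Defect (17) > Cooperate (15)
If P2 defects: Defect (10) > Cooperate (5)
NE: (Defect, Defect) with payoff (10, 10)
But (Cooperate, Cooperate) = (15, 15) Pareto dominates (10, 10)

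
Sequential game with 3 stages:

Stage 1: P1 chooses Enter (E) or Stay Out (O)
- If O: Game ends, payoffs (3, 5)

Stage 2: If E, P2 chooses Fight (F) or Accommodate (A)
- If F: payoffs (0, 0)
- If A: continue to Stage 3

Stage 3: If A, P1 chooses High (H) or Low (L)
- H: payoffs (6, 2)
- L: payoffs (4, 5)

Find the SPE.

SPE: (E, A, H); Outcome (6, 2)

Work:
Stage 3: P1 chooses H (6 vs 4)
Stage 2: P2: F->0, A->2 (anticipating H). Choose A
Stage 1: P1: O->3, E->6 (anticipating A, H). Choose E
SPE path: E -> A -> H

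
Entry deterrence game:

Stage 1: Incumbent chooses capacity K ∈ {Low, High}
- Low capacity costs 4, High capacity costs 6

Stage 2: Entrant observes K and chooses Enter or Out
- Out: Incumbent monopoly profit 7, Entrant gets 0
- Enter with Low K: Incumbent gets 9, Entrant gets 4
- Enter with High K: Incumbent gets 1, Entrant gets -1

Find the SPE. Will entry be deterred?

SPE: (Low, Enter|Low, Out|High); Entry not deterred. Incumbent net profit = 5, Entrant gets 4

Work:
After Low K: Entrant enters (4 > 0)
After High K: Entrant stays out (-1 < 0)
Incumbent: Low → 9−4=5, High → 7−6=1
Incumbent chooses Low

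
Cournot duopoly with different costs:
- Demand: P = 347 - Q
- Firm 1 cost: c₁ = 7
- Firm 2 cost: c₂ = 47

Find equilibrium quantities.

q₁* = 126.67, q₂* = 86.67

Work:
Reaction: q₁ = (347 - 7 - q₂)/2
Reaction: q₂ = (347 - 47 - q₁)/2
Solve simultaneously:
q₁* = (347 - 2×7 + 47)/3 = 126.67
q₂* = (347 - 2×47 + 7)/3 = 86.67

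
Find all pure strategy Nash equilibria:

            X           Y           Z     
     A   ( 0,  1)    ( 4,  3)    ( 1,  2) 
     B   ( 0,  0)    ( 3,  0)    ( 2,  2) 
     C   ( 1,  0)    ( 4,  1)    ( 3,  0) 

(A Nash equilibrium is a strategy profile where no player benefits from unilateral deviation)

Nash equilibrium: (A, Y), (C, Y)

Work:
Best responses:
  P1 vs X: payoffs [0, 0, 1] → best response C (payoff 1)
  P1 vs Y: payoffs [4, 3, 4] → best response A/C (payoff 4)
  P1 vs Z: payoffs [1, 2, 3] → best response C (payoff 3)
  P2 vs A: payoffs [1, 3, 2] → best response Y (payoff 3)
  P2 vs B: payoffs [0, 0, 2] → best response Z (payoff 2)
  P2 vs C: payoffs [0, 1, 0] → best response Y (payoff 1)
Mutual best responses: (A,Y), (C,Y) → Nash equilibria.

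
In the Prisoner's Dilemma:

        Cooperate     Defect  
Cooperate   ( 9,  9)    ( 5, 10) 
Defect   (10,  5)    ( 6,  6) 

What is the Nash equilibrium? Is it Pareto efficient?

(Defect, Defect) is NE; not Pareto efficient

Work:
Defect dominates Cooperate for both players:
If P2 cooperates: Defect (10) > Cooperate (9)
If P2 defects: Defect (6) > Cooperate (5)
NE: (Defect, Defect) with payoff (6, 6)
But (Cooperate, Cooperate) = (9, 9) Pareto dominates (6, 6)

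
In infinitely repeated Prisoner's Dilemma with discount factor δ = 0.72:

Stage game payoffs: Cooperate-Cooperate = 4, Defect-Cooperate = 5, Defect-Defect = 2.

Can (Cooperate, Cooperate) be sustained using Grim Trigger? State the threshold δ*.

δ* = 0.3333; since δ = 0.72 ≥ 0.3333, cooperation can be sustained

Work:
For Grim Trigger:
Cooperate forever: 4/(1-δ)
Defect then punished: 5 + 2·δ/(1-δ)
Need: 4/(1-δ) ≥ 5 + 2·δ/(1-δ)
Solving: δ ≥ (T-R)/(T-P) = (5-4)/(5-2) = 0.3333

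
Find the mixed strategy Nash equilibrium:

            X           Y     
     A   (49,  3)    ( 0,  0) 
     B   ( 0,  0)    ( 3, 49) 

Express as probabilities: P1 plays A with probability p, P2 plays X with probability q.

p = 0.9423, q = 0.0577

Work:
Find probabilities that make opponent indifferent:
P2 chooses q to make P1 indifferent between A and B
P1 chooses p to make P2 indifferent between X and Y
Mixed NE: P1 plays (A: 0.9423, B: 0.0577), P2 plays (X: 0.0577, Y: 0.9423)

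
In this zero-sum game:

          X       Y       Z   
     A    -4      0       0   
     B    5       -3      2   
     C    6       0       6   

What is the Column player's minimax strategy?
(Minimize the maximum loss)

Column should play Y, value = 0

Work:
Column player minimizes Row's maximum payoff:
Column X: max payoff to Row = 6
Column Y: max payoff to Row = 0
Column Z: max payoff to Row = 6
Minimum is 0, achieved by column Y.
Minimax strategy: Y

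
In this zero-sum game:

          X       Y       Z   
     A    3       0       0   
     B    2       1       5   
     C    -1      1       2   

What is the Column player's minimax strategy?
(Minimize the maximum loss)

Column should play Y, value = 1

Work:
Column player minimizes Row's maximum payoff:
Column X: max payoff to Row = 3
Column Y: max payoff to Row = 1
Column Z: max payoff to Row = 5
Minimum is 1, achieved by column Y.
Minimax strategy: Y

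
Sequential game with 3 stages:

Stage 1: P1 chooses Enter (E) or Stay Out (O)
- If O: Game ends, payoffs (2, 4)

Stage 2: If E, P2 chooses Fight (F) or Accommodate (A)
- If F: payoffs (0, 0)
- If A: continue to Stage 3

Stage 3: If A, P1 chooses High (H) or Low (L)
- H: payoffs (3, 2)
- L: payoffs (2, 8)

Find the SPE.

SPE: (E, A, H); Outcome (3, 2)

Work:
Stage 3: P1 chooses H (3 vs 2)
Stage 2: P2: F->0, A->2 (anticipating H). Choose A
Stage 1: P1: O->2, E->3 (anticipating A, H). Choose E
SPE path: E -> A -> H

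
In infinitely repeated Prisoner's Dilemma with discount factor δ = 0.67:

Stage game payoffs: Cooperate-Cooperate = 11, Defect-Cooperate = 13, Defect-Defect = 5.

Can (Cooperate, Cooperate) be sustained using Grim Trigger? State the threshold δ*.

δ* = 0.25; since δ = 0.67 ≥ 0.25, cooperation can be sustained

Work:
For Grim Trigger:
Cooperate forever: 11/(1-δ)
Defect then punished: 13 + 5·δ/(1-δ)
Need: 11/(1-δ) ≥ 13 + 5·δ/(1-δ)
Solving: δ ≥ (T-R)/(T-P) = (13-11)/(13-5) = 0.25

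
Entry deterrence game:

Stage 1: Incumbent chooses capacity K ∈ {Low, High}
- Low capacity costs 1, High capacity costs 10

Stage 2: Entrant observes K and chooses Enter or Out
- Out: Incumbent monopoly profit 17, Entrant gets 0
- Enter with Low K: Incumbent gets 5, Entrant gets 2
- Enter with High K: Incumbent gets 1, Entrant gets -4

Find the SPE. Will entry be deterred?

SPE: (High, Enter|Low, Out|High); Entry deterred. Incumbent net profit = 7

Work:
After Low K: Entrant enters (2 > 0)
After High K: Entrant stays out (-4 < 0)
Incumbent: Low → 5−1=4, High → 17−10=7
Incumbent chooses High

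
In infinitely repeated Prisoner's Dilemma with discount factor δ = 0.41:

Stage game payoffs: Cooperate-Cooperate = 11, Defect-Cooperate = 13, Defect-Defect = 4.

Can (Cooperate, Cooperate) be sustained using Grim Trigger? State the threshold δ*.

δ* = 0.2222; since δ = 0.41 ≥ 0.2222, cooperation can be sustained

Work:
For Grim Trigger:
Cooperate forever: 11/(1-δ)
Defect then punished: 13 + 4·δ/(1-δ)
Need: 11/(1-δ) ≥ 13 + 4·δ/(1-δ)
Solving: δ ≥ (T-R)/(T-P) = (13-11)/(13-4) = 0.2222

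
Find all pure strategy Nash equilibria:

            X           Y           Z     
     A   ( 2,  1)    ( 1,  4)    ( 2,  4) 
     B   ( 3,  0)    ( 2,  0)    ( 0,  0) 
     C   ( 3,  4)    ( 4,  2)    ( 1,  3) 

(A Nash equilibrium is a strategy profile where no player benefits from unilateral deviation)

Nash equilibrium: (A, Z), (B, X), (C, X)

Work:
Best responses:
  P1 vs X: payoffs [2, 3, 3] → best response B/C (payoff 3)
  P1 vs Y: payoffs [1, 2, 4] → best response C (payoff 4)
  P1 vs Z: payoffs [2, 0, 1] → best response A (payoff 2)
  P2 vs A: payoffs [1, 4, 4] → best response Y/Z (payoff 4)
  P2 vs B: payoffs [0, 0, 0] → best response X/Y/Z (payoff 0)
  P2 vs C: payoffs [4, 2, 3] → best response X (payoff 4)
Mutual best responses: (A,Z), (B,X), (C,X) → Nash equilibria.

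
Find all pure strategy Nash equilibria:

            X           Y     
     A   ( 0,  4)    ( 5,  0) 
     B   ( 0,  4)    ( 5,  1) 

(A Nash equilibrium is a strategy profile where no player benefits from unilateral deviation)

Nash equilibrium: (A, X), (B, X)

Work:
Best responses:
  P1 vs X: payoffs [0, 0] → best response A/B (payoff 0)
  P1 vs Y: payoffs [5, 5] → best response A/B (payoff 5)
  P2 vs A: payoffs [4, 0] → best response X (payoff 4)
  P2 vs B: payoffs [4, 1] → best response X (payoff 4)
Mutual best responses: (A,X), (B,X) → Nash equilibria.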